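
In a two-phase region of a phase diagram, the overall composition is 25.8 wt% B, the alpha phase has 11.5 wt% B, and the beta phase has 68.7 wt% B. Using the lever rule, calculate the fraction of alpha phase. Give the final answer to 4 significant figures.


f_alpha = (C_beta - C0) / (C_beta - C_alpha)
f_alpha = (68.7 - 25.8) / (68.7 - 11.5)
f_alpha = 0.75


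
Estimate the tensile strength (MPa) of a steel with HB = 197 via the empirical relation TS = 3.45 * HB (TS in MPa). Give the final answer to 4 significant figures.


TS (MPa) = 3.45 * HB
TS = 3.45 * 197
TS = 679.7 MPa


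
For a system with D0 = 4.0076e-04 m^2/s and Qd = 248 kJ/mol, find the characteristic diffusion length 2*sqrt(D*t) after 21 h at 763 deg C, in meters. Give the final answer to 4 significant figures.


Step 1: D = D0 * exp(-Qd/(R*T))
T = 1036.15 K
D = 4.0076e-04 * exp(-248e3 / (8.314 * 1036.15)) = 1.2595e-16 m^2/s
Step 2: L = 2*sqrt(D*t)
t = 21 h = 75600 s
L = 2*sqrt(1.2595e-16 * 75600) = 6.171e-06 m


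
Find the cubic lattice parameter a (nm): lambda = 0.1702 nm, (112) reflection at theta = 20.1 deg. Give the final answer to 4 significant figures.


d = lambda / (2*sin(theta))
d = 0.1702 / (2*sin(20.1 deg))
d = 0.247629 nm
a = d * sqrt(h^2+k^2+l^2) = 0.247629 * sqrt(6)
a = 0.6066 nm


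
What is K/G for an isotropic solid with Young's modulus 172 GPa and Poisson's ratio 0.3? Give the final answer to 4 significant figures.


G = E / (2*(1+nu))
G = 172 / (2*(1+0.3)) = 66.1538 GPa
K = E / (3*(1-2*nu))
K = 172 / (3*(1-2*0.3)) = 143.333 GPa
K/G = 143.333 / 66.1538 = 2.167


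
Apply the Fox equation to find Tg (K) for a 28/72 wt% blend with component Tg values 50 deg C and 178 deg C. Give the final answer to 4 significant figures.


1/Tg = w1/Tg1 + w2/Tg2 (in Kelvin)
Tg1 = 323.15 K, Tg2 = 451.15 K
1/Tg = 0.28/323.15 + 0.72/451.15
Tg = 406.1 K


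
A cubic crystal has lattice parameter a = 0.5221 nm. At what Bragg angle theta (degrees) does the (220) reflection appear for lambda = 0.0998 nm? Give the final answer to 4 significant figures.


d = a / sqrt(h^2+k^2+l^2)
d = 0.5221 / sqrt(8) = 0.18459 nm
lambda = 2*d*sin(theta)  =>  sin(theta) = lambda / (2*d)
sin(theta) = 0.0998 / (2 * 0.18459) = 0.270329
theta = 15.68 deg


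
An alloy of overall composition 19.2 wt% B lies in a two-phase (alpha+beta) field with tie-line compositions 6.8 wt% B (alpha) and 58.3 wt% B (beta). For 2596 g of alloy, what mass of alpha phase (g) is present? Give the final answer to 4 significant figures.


f_alpha = (C_beta - C0) / (C_beta - C_alpha)
f_alpha = (58.3 - 19.2) / (58.3 - 6.8) = 0.759223
m_alpha = f_alpha * m_total = 0.759223 * 2596 = 1971 g


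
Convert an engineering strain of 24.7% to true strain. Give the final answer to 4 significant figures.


epsilon_true = ln(1 + epsilon_eng)
epsilon_true = ln(1 + 0.247)
epsilon_true = 0.2207


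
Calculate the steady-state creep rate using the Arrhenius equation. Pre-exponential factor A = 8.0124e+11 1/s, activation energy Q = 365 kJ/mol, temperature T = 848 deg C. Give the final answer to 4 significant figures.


rate = A * exp(-Q / (R*T))
T = 848 + 273.15 = 1121.15 K
rate = 8.0124e+11 * exp(-365e3 / (8.314 * 1121.15))
rate = 7.902e-06 1/s


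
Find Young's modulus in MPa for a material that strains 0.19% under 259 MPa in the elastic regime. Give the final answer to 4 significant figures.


E = sigma / epsilon
epsilon = 0.19% = 1.9e-03
E = 259 / 1.9e-03
E = 136300 MPa


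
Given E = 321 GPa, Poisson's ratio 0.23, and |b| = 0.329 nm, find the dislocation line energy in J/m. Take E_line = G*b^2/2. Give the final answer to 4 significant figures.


Step 1: G = E / (2*(1+nu))
G = 321 / (2*(1+0.23)) = 130.488 GPa = 1.30488e+11 Pa
Step 2: E_line = G*b^2/2
b = 0.329 nm = 3.29e-10 m
E_line = 0.5 * 1.30488e+11 * (3.29e-10)^2 = 7.062e-09 J/m


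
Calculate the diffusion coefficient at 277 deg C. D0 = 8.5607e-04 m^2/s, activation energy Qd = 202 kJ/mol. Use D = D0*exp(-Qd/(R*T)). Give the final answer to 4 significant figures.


D = D0 * exp(-Qd / (R*T))
T = 550.15 K
D = 8.5607e-04 * exp(-202e3 / (8.314 * 550.15))
D = 5.658e-23 m^2/s


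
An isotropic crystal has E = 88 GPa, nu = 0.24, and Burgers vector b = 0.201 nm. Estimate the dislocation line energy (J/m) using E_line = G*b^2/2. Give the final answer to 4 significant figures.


Step 1: G = E / (2*(1+nu))
G = 88 / (2*(1+0.24)) = 35.4839 GPa = 3.54839e+10 Pa
Step 2: E_line = G*b^2/2
b = 0.201 nm = 2.01e-10 m
E_line = 0.5 * 3.54839e+10 * (2.01e-10)^2 = 7.168e-10 J/m


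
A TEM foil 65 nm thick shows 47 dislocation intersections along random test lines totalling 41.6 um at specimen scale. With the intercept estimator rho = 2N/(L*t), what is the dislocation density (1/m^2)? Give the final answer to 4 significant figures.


rho = 2N / (L * t)
L = 41.6 um = 4.16e-05 m, t = 65 nm = 6.5e-08 m
rho = 2 * 47 / (4.16e-05 * 6.5e-08)
rho = 3.476e+13 1/m^2


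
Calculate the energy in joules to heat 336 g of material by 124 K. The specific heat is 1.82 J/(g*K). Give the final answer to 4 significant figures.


Q = m * cp * dT
Q = 336 * 1.82 * 124
Q = 75830 J


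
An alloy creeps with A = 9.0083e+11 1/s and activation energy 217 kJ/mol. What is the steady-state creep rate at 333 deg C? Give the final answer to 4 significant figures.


rate = A * exp(-Q / (R*T))
T = 333 + 273.15 = 606.15 K
rate = 9.0083e+11 * exp(-217e3 / (8.314 * 606.15))
rate = 1.795e-07 1/s


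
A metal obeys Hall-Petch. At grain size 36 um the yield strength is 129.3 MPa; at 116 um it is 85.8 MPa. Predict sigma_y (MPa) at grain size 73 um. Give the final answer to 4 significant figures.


sigma_y = sigma0 + k / sqrt(d)
1/sqrt(d1) = 1/sqrt(3.6e-05) = 166.667;  1/sqrt(d2) = 92.8477
k = (sigma1 - sigma2) / (1/sqrt(d1) - 1/sqrt(d2)) = (129.3 - 85.8) / (166.667 - 92.8477) = 0.589279 MPa*m^0.5
sigma0 = sigma1 - k/sqrt(d1) = 129.3 - 0.589279*166.667 = 31.0868 MPa
sigma_y(d3) = 31.0868 + 0.589279 / sqrt(7.3e-05) = 100.1 MPa


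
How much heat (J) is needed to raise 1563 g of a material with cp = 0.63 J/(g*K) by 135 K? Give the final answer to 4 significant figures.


Q = m * cp * dT
Q = 1563 * 0.63 * 135
Q = 132900 J


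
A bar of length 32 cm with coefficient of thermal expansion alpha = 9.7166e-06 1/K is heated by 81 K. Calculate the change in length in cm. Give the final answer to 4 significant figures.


dL = L0 * alpha * dT
dL = 32 * 9.7166e-06 * 81
dL = 0.02519 cm


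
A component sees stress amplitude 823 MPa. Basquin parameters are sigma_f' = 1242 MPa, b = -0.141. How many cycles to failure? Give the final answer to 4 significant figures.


sigma_a = sigma_f' * (2*Nf)^b
2*Nf = (sigma_a / sigma_f')^(1/b)
2*Nf = (823 / 1242)^(1/-0.141)
2*Nf = 18.5153
Nf = 9.258 cycles


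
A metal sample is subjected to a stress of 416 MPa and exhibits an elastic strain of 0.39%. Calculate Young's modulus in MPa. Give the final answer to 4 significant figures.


E = sigma / epsilon
epsilon = 0.39% = 3.9e-03
E = 416 / 3.9e-03
E = 106700 MPa


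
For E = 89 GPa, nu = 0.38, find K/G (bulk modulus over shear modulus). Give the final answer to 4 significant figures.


G = E / (2*(1+nu))
G = 89 / (2*(1+0.38)) = 32.2464 GPa
K = E / (3*(1-2*nu))
K = 89 / (3*(1-2*0.38)) = 123.611 GPa
K/G = 123.611 / 32.2464 = 3.833


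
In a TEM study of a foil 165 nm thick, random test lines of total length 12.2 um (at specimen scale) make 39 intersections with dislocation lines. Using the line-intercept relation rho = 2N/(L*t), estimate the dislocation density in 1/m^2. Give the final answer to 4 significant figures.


rho = 2N / (L * t)
L = 12.2 um = 1.22e-05 m, t = 165 nm = 1.65e-07 m
rho = 2 * 39 / (1.22e-05 * 1.65e-07)
rho = 3.875e+13 1/m^2


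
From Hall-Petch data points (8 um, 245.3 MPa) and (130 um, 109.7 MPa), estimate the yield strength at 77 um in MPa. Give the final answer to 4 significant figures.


sigma_y = sigma0 + k / sqrt(d)
1/sqrt(d1) = 1/sqrt(8e-06) = 353.553;  1/sqrt(d2) = 87.7058
k = (sigma1 - sigma2) / (1/sqrt(d1) - 1/sqrt(d2)) = (245.3 - 109.7) / (353.553 - 87.7058) = 0.510067 MPa*m^0.5
sigma0 = sigma1 - k/sqrt(d1) = 245.3 - 0.510067*353.553 = 64.9642 MPa
sigma_y(d3) = 64.9642 + 0.510067 / sqrt(7.7e-05) = 123.1 MPa


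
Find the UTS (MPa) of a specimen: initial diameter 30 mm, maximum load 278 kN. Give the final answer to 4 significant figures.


A0 = pi*(d/2)^2 = pi*(30/2)^2 = 706.858 mm^2
UTS = F_max / A0 = 278*1000 / 706.858
UTS = 393.3 MPa


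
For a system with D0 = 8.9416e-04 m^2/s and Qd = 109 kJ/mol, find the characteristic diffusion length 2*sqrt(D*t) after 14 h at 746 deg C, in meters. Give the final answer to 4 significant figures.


Step 1: D = D0 * exp(-Qd/(R*T))
T = 1019.15 K
D = 8.9416e-04 * exp(-109e3 / (8.314 * 1019.15)) = 2.31537e-09 m^2/s
Step 2: L = 2*sqrt(D*t)
t = 14 h = 50400 s
L = 2*sqrt(2.31537e-09 * 50400) = 0.02161 m


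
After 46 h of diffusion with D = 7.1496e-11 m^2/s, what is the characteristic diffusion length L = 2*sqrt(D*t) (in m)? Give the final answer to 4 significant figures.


t = 46 hr = 165600 s
Diffusion length = 2*sqrt(D*t)
= 2*sqrt(7.1496e-11 * 165600)
= 6.882e-03 m


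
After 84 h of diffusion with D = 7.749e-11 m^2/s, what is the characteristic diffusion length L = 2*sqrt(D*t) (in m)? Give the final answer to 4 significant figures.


t = 84 hr = 302400 s
Diffusion length = 2*sqrt(D*t)
= 2*sqrt(7.749e-11 * 302400)
= 9.682e-03 m


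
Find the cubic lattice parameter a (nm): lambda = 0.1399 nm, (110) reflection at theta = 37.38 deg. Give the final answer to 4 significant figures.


d = lambda / (2*sin(theta))
d = 0.1399 / (2*sin(37.38 deg))
d = 0.11522 nm
a = d * sqrt(h^2+k^2+l^2) = 0.11522 * sqrt(2)
a = 0.1629 nm


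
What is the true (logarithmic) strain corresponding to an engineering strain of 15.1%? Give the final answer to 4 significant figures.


epsilon_true = ln(1 + epsilon_eng)
epsilon_true = ln(1 + 0.151)
epsilon_true = 0.1406


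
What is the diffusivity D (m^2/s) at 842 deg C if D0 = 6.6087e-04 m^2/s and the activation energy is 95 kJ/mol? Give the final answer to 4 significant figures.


D = D0 * exp(-Qd / (R*T))
T = 1115.15 K
D = 6.6087e-04 * exp(-95e3 / (8.314 * 1115.15))
D = 2.345e-08 m^2/s


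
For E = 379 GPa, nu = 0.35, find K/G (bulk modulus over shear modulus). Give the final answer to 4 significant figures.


G = E / (2*(1+nu))
G = 379 / (2*(1+0.35)) = 140.37 GPa
K = E / (3*(1-2*nu))
K = 379 / (3*(1-2*0.35)) = 421.111 GPa
K/G = 421.111 / 140.37 = 3


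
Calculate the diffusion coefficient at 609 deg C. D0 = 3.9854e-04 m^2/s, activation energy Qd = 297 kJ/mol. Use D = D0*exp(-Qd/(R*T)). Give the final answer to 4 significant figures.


D = D0 * exp(-Qd / (R*T))
T = 882.15 K
D = 3.9854e-04 * exp(-297e3 / (8.314 * 882.15))
D = 1.032e-21 m^2/s


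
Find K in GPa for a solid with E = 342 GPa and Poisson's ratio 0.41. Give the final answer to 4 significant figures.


K = E / (3*(1-2*nu))
K = 342 / (3*(1-2*0.41))
K = 633.3 GPa


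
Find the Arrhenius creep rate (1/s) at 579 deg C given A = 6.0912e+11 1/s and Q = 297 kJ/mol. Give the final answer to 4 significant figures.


rate = A * exp(-Q / (R*T))
T = 579 + 273.15 = 852.15 K
rate = 6.0912e+11 * exp(-297e3 / (8.314 * 852.15))
rate = 3.79e-07 1/s


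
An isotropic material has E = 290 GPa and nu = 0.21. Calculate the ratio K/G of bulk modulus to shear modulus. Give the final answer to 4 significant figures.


G = E / (2*(1+nu))
G = 290 / (2*(1+0.21)) = 119.835 GPa
K = E / (3*(1-2*nu))
K = 290 / (3*(1-2*0.21)) = 166.667 GPa
K/G = 166.667 / 119.835 = 1.391


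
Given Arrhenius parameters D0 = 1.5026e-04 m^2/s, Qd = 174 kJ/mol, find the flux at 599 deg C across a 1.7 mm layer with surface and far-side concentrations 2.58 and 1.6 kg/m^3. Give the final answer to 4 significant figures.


Step 1: D = D0 * exp(-Qd/(R*T))
T = 599 + 273.15 = 872.15 K
D = 1.5026e-04 * exp(-174e3 / (8.314 * 872.15)) = 5.69236e-15 m^2/s
Step 2: J = D * (C1 - C2) / dx
J = 5.69236e-15 * (2.58 - 1.6) / 1.7e-03
J = 3.281e-12 kg/(m^2*s)


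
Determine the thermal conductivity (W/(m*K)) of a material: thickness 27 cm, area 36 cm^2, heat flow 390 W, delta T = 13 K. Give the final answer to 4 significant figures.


k = Q*L / (A*dT)
L = 0.27 m, A = 3.6e-03 m^2
k = 390 * 0.27 / (3.6e-03 * 13)
k = 2250 W/(m*K)


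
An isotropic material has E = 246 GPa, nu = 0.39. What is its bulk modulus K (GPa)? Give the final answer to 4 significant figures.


K = E / (3*(1-2*nu))
K = 246 / (3*(1-2*0.39))
K = 372.7 GPa


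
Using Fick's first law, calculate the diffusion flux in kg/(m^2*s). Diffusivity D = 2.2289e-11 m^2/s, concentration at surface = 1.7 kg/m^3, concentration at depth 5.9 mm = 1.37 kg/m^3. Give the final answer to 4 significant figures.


J = -D * (dC/dx) = D * (C1 - C2) / dx
J = 2.2289e-11 * (1.7 - 1.37) / 5.9e-03
J = 1.247e-09 kg/(m^2*s)


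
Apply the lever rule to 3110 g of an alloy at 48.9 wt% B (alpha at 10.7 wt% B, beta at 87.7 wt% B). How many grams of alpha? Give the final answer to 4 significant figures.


f_alpha = (C_beta - C0) / (C_beta - C_alpha)
f_alpha = (87.7 - 48.9) / (87.7 - 10.7) = 0.503896
m_alpha = f_alpha * m_total = 0.503896 * 3110 = 1567 g


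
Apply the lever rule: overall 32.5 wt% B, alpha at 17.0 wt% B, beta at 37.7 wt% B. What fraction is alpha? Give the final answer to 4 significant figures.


f_alpha = (C_beta - C0) / (C_beta - C_alpha)
f_alpha = (37.7 - 32.5) / (37.7 - 17.0)
f_alpha = 0.2512


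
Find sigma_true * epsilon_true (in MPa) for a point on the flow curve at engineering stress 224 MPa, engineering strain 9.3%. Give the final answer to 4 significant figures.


sigma_true = sigma_eng * (1 + epsilon_eng)
sigma_true = 224 * (1 + 0.093) = 244.832 MPa
epsilon_true = ln(1 + epsilon_eng)
epsilon_true = ln(1 + 0.093) = 0.0889262
sigma_true * epsilon_true = 244.832 * 0.0889262 = 21.77 MPa


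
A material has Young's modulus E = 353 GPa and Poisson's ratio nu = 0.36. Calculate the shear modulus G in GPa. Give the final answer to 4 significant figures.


G = E / (2*(1+nu))
G = 353 / (2*(1+0.36))
G = 129.8 GPa


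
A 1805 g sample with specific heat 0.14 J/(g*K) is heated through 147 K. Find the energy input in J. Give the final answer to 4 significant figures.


Q = m * cp * dT
Q = 1805 * 0.14 * 147
Q = 37150 J


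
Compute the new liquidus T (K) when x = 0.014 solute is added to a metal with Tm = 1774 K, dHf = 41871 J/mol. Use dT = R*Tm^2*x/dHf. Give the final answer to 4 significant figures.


dT = R*Tm^2*x / dHf
dT = 8.314 * 1774^2 * 0.014 / 41871
dT = 8.74847 K
T_new = 1774 - 8.74847 = 1765 K


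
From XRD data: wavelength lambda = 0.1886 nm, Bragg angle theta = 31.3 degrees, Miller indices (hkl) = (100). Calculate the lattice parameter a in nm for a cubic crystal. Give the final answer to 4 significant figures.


d = lambda / (2*sin(theta))
d = 0.1886 / (2*sin(31.3 deg))
d = 0.181514 nm
a = d * sqrt(h^2+k^2+l^2) = 0.181514 * sqrt(1)
a = 0.1815 nm


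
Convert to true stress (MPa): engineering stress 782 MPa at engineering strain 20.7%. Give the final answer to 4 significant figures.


sigma_true = sigma_eng * (1 + epsilon_eng)
sigma_true = 782 * (1 + 0.207)
sigma_true = 943.9 MPa


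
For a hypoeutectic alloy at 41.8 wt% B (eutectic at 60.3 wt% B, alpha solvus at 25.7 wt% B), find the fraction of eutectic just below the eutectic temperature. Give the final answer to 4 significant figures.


f_primary = (C_e - C0) / (C_e - C_alpha_max)
f_primary = (60.3 - 41.8) / (60.3 - 25.7)
f_primary = 0.534682
f_eutectic = 1 - 0.534682 = 0.4653


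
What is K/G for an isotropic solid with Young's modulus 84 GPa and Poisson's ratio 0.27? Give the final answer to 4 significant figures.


G = E / (2*(1+nu))
G = 84 / (2*(1+0.27)) = 33.0709 GPa
K = E / (3*(1-2*nu))
K = 84 / (3*(1-2*0.27)) = 60.8696 GPa
K/G = 60.8696 / 33.0709 = 1.841


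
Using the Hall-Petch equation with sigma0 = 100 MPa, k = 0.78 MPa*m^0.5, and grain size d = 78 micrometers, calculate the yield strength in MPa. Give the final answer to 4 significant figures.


sigma_y = sigma0 + k / sqrt(d)
d = 78 um = 7.8e-05 m
sigma_y = 100 + 0.78 / sqrt(7.8e-05)
sigma_y = 188.3 MPa


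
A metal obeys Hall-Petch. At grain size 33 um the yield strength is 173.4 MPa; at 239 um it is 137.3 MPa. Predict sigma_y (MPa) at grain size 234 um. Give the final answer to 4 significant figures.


sigma_y = sigma0 + k / sqrt(d)
1/sqrt(d1) = 1/sqrt(3.3e-05) = 174.078;  1/sqrt(d2) = 64.6846
k = (sigma1 - sigma2) / (1/sqrt(d1) - 1/sqrt(d2)) = (173.4 - 137.3) / (174.078 - 64.6846) = 0.330003 MPa*m^0.5
sigma0 = sigma1 - k/sqrt(d1) = 173.4 - 0.330003*174.078 = 115.954 MPa
sigma_y(d3) = 115.954 + 0.330003 / sqrt(2.34e-04) = 137.5 MPa


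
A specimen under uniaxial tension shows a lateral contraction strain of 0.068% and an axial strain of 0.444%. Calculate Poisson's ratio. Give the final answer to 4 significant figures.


nu = -epsilon_lat / epsilon_axial
Lateral strain is contraction (negative), so using magnitudes:
nu = 0.068 / 0.444
nu = 0.1532


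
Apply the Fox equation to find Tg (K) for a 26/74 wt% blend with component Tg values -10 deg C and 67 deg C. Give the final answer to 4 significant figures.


1/Tg = w1/Tg1 + w2/Tg2 (in Kelvin)
Tg1 = 263.15 K, Tg2 = 340.15 K
1/Tg = 0.26/263.15 + 0.74/340.15
Tg = 316.1 K


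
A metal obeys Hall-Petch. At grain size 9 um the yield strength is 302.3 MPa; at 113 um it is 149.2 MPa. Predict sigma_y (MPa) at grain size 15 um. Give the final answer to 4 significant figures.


sigma_y = sigma0 + k / sqrt(d)
1/sqrt(d1) = 1/sqrt(9e-06) = 333.333;  1/sqrt(d2) = 94.0721
k = (sigma1 - sigma2) / (1/sqrt(d1) - 1/sqrt(d2)) = (302.3 - 149.2) / (333.333 - 94.0721) = 0.639886 MPa*m^0.5
sigma0 = sigma1 - k/sqrt(d1) = 302.3 - 0.639886*333.333 = 89.0046 MPa
sigma_y(d3) = 89.0046 + 0.639886 / sqrt(1.5e-05) = 254.2 MPa


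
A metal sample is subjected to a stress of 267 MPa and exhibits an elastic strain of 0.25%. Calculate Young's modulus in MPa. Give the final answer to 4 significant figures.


E = sigma / epsilon
epsilon = 0.25% = 2.5e-03
E = 267 / 2.5e-03
E = 106800 MPa


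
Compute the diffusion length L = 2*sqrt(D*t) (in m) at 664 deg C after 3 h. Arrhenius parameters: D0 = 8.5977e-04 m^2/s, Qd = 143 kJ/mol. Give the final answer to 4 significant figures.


Step 1: D = D0 * exp(-Qd/(R*T))
T = 937.15 K
D = 8.5977e-04 * exp(-143e3 / (8.314 * 937.15)) = 9.19592e-12 m^2/s
Step 2: L = 2*sqrt(D*t)
t = 3 h = 10800 s
L = 2*sqrt(9.19592e-12 * 10800) = 6.303e-04 m


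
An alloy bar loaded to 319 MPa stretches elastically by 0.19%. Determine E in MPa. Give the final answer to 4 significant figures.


E = sigma / epsilon
epsilon = 0.19% = 1.9e-03
E = 319 / 1.9e-03
E = 167900 MPa


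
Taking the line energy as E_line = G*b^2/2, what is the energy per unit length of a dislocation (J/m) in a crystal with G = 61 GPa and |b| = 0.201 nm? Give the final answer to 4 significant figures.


E = G*b^2/2
b = 0.201 nm = 2.01e-10 m
G = 61 GPa = 6.1e+10 Pa
E = 0.5 * 6.1e+10 * (2.01e-10)^2
E = 1.232e-09 J/m


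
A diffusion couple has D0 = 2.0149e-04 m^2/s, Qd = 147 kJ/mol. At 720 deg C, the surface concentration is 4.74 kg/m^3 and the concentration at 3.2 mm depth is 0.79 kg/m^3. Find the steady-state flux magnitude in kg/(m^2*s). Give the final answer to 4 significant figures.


Step 1: D = D0 * exp(-Qd/(R*T))
T = 720 + 273.15 = 993.15 K
D = 2.0149e-04 * exp(-147e3 / (8.314 * 993.15)) = 3.73699e-12 m^2/s
Step 2: J = D * (C1 - C2) / dx
J = 3.73699e-12 * (4.74 - 0.79) / 3.2e-03
J = 4.613e-09 kg/(m^2*s)


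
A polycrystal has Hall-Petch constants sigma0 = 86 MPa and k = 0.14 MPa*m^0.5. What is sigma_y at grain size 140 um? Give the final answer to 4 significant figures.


sigma_y = sigma0 + k / sqrt(d)
d = 140 um = 1.4e-04 m
sigma_y = 86 + 0.14 / sqrt(1.4e-04)
sigma_y = 97.83 MPa


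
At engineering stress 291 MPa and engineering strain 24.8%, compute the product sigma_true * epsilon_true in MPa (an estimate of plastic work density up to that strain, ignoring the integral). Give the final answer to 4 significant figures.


sigma_true = sigma_eng * (1 + epsilon_eng)
sigma_true = 291 * (1 + 0.248) = 363.168 MPa
epsilon_true = ln(1 + epsilon_eng)
epsilon_true = ln(1 + 0.248) = 0.221542
sigma_true * epsilon_true = 363.168 * 0.221542 = 80.46 MPa


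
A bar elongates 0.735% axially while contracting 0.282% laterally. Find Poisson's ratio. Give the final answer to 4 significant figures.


nu = -epsilon_lat / epsilon_axial
Lateral strain is contraction (negative), so using magnitudes:
nu = 0.282 / 0.735
nu = 0.3837


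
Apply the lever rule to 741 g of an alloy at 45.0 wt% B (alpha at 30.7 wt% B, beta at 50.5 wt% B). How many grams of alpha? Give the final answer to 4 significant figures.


f_alpha = (C_beta - C0) / (C_beta - C_alpha)
f_alpha = (50.5 - 45.0) / (50.5 - 30.7) = 0.277778
m_alpha = f_alpha * m_total = 0.277778 * 741 = 205.8 g


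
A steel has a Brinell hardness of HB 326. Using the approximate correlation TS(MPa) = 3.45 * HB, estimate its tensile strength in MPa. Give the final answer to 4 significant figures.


TS (MPa) = 3.45 * HB
TS = 3.45 * 326
TS = 1125 MPa


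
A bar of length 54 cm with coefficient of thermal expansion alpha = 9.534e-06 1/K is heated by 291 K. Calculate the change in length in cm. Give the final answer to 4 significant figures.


dL = L0 * alpha * dT
dL = 54 * 9.534e-06 * 291
dL = 0.1498 cm


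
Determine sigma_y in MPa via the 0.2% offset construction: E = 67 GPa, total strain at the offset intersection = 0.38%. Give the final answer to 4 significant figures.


Offset strain = 0.002
Elastic strain at yield = total_strain - offset = 3.8e-03 - 0.002 = 1.8e-03
sigma_y = E * elastic_strain = 67000 * 1.8e-03
sigma_y = 120.6 MPa


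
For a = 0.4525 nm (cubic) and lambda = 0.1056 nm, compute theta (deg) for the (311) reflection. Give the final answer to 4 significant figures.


d = a / sqrt(h^2+k^2+l^2)
d = 0.4525 / sqrt(11) = 0.136434 nm
lambda = 2*d*sin(theta)  =>  sin(theta) = lambda / (2*d)
sin(theta) = 0.1056 / (2 * 0.136434) = 0.387001
theta = 22.77 deg


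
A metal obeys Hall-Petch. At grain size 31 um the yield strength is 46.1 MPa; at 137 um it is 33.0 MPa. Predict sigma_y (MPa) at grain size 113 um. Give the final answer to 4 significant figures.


sigma_y = sigma0 + k / sqrt(d)
1/sqrt(d1) = 1/sqrt(3.1e-05) = 179.605;  1/sqrt(d2) = 85.4358
k = (sigma1 - sigma2) / (1/sqrt(d1) - 1/sqrt(d2)) = (46.1 - 33.0) / (179.605 - 85.4358) = 0.139111 MPa*m^0.5
sigma0 = sigma1 - k/sqrt(d1) = 46.1 - 0.139111*179.605 = 21.115 MPa
sigma_y(d3) = 21.115 + 0.139111 / sqrt(1.13e-04) = 34.2 MPa


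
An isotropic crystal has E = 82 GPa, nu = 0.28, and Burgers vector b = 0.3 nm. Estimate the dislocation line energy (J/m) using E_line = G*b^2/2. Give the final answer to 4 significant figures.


Step 1: G = E / (2*(1+nu))
G = 82 / (2*(1+0.28)) = 32.0313 GPa = 3.20313e+10 Pa
Step 2: E_line = G*b^2/2
b = 0.3 nm = 3e-10 m
E_line = 0.5 * 3.20313e+10 * (3e-10)^2 = 1.441e-09 J/m


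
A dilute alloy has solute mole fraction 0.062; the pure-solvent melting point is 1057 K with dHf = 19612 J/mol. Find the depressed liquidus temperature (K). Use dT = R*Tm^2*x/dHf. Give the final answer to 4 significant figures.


dT = R*Tm^2*x / dHf
dT = 8.314 * 1057^2 * 0.062 / 19612
dT = 29.365 K
T_new = 1057 - 29.365 = 1028 K


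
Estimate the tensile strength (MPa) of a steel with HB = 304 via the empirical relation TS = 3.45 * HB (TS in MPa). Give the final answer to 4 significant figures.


TS (MPa) = 3.45 * HB
TS = 3.45 * 304
TS = 1049 MPa


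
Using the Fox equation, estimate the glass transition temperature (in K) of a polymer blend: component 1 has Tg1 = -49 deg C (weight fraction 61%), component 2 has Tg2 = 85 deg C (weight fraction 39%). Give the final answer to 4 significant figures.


1/Tg = w1/Tg1 + w2/Tg2 (in Kelvin)
Tg1 = 224.15 K, Tg2 = 358.15 K
1/Tg = 0.61/224.15 + 0.39/358.15
Tg = 262.4 K


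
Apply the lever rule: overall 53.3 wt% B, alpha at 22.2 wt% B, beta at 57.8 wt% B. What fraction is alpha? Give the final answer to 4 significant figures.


f_alpha = (C_beta - C0) / (C_beta - C_alpha)
f_alpha = (57.8 - 53.3) / (57.8 - 22.2)
f_alpha = 0.1264


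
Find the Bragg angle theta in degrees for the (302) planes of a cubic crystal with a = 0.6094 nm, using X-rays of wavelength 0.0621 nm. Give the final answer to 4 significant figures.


d = a / sqrt(h^2+k^2+l^2)
d = 0.6094 / sqrt(13) = 0.169017 nm
lambda = 2*d*sin(theta)  =>  sin(theta) = lambda / (2*d)
sin(theta) = 0.0621 / (2 * 0.169017) = 0.183709
theta = 10.59 deg


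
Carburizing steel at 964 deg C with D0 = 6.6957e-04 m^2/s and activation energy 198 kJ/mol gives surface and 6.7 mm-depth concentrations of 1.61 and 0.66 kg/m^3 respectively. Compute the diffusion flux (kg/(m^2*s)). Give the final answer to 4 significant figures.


Step 1: D = D0 * exp(-Qd/(R*T))
T = 964 + 273.15 = 1237.15 K
D = 6.6957e-04 * exp(-198e3 / (8.314 * 1237.15)) = 2.92137e-12 m^2/s
Step 2: J = D * (C1 - C2) / dx
J = 2.92137e-12 * (1.61 - 0.66) / 6.7e-03
J = 4.142e-10 kg/(m^2*s)


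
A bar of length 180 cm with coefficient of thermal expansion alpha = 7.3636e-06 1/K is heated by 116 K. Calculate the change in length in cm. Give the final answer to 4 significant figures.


dL = L0 * alpha * dT
dL = 180 * 7.3636e-06 * 116
dL = 0.1538 cm


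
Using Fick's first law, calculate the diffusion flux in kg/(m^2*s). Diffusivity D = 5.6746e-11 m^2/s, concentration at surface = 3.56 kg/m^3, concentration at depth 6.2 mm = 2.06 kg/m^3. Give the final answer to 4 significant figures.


J = -D * (dC/dx) = D * (C1 - C2) / dx
J = 5.6746e-11 * (3.56 - 2.06) / 6.2e-03
J = 1.373e-08 kg/(m^2*s)


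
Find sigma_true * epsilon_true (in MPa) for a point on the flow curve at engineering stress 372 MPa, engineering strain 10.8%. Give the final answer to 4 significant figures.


sigma_true = sigma_eng * (1 + epsilon_eng)
sigma_true = 372 * (1 + 0.108) = 412.176 MPa
epsilon_true = ln(1 + epsilon_eng)
epsilon_true = ln(1 + 0.108) = 0.102557
sigma_true * epsilon_true = 412.176 * 0.102557 = 42.27 MPa


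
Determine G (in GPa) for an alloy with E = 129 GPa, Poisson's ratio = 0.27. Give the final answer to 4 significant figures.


G = E / (2*(1+nu))
G = 129 / (2*(1+0.27))
G = 50.79 GPa


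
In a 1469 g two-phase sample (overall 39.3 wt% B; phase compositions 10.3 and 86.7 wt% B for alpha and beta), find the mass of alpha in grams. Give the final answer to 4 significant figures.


f_alpha = (C_beta - C0) / (C_beta - C_alpha)
f_alpha = (86.7 - 39.3) / (86.7 - 10.3) = 0.620419
m_alpha = f_alpha * m_total = 0.620419 * 1469 = 911.4 g


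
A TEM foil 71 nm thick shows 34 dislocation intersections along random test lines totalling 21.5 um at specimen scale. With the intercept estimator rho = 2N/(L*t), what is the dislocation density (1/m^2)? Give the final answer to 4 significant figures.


rho = 2N / (L * t)
L = 21.5 um = 2.15e-05 m, t = 71 nm = 7.1e-08 m
rho = 2 * 34 / (2.15e-05 * 7.1e-08)
rho = 4.455e+13 1/m^2


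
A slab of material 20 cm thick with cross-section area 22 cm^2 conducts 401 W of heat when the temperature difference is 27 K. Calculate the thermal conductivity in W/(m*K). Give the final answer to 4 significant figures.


k = Q*L / (A*dT)
L = 0.2 m, A = 2.2e-03 m^2
k = 401 * 0.2 / (2.2e-03 * 27)
k = 1350 W/(m*K)


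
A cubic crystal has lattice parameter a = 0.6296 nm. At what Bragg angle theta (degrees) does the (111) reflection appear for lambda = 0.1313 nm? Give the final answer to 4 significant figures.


d = a / sqrt(h^2+k^2+l^2)
d = 0.6296 / sqrt(3) = 0.3635 nm
lambda = 2*d*sin(theta)  =>  sin(theta) = lambda / (2*d)
sin(theta) = 0.1313 / (2 * 0.3635) = 0.180605
theta = 10.41 deg


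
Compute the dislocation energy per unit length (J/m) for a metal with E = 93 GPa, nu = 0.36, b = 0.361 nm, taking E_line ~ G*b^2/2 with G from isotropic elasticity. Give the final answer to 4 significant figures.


Step 1: G = E / (2*(1+nu))
G = 93 / (2*(1+0.36)) = 34.1912 GPa = 3.41912e+10 Pa
Step 2: E_line = G*b^2/2
b = 0.361 nm = 3.61e-10 m
E_line = 0.5 * 3.41912e+10 * (3.61e-10)^2 = 2.228e-09 J/m


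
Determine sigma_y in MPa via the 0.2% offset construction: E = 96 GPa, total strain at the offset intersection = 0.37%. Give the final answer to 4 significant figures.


Offset strain = 0.002
Elastic strain at yield = total_strain - offset = 3.7e-03 - 0.002 = 1.7e-03
sigma_y = E * elastic_strain = 96000 * 1.7e-03
sigma_y = 163.2 MPa


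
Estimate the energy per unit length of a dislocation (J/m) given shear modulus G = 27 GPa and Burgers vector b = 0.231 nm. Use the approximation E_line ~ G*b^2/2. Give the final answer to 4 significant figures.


E = G*b^2/2
b = 0.231 nm = 2.31e-10 m
G = 27 GPa = 2.7e+10 Pa
E = 0.5 * 2.7e+10 * (2.31e-10)^2
E = 7.204e-10 J/m


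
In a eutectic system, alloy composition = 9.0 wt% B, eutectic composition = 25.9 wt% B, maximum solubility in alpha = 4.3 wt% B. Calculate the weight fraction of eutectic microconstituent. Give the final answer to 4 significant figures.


f_primary = (C_e - C0) / (C_e - C_alpha_max)
f_primary = (25.9 - 9.0) / (25.9 - 4.3)
f_primary = 0.782407
f_eutectic = 1 - 0.782407 = 0.2176


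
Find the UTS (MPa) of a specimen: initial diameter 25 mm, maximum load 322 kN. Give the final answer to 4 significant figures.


A0 = pi*(d/2)^2 = pi*(25/2)^2 = 490.874 mm^2
UTS = F_max / A0 = 322*1000 / 490.874
UTS = 656 MPa


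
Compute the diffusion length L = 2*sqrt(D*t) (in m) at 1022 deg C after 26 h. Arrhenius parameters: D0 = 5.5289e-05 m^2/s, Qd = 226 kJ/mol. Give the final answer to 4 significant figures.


Step 1: D = D0 * exp(-Qd/(R*T))
T = 1295.15 K
D = 5.5289e-05 * exp(-226e3 / (8.314 * 1295.15)) = 4.24144e-14 m^2/s
Step 2: L = 2*sqrt(D*t)
t = 26 h = 93600 s
L = 2*sqrt(4.24144e-14 * 93600) = 1.26e-04 m


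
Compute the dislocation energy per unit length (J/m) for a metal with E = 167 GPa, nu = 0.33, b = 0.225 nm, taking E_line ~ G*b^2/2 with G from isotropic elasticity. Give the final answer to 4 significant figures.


Step 1: G = E / (2*(1+nu))
G = 167 / (2*(1+0.33)) = 62.782 GPa = 6.2782e+10 Pa
Step 2: E_line = G*b^2/2
b = 0.225 nm = 2.25e-10 m
E_line = 0.5 * 6.2782e+10 * (2.25e-10)^2 = 1.589e-09 J/m


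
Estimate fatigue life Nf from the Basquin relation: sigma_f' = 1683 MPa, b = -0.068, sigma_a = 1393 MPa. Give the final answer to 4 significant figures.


sigma_a = sigma_f' * (2*Nf)^b
2*Nf = (sigma_a / sigma_f')^(1/b)
2*Nf = (1393 / 1683)^(1/-0.068)
2*Nf = 16.1376
Nf = 8.069 cycles


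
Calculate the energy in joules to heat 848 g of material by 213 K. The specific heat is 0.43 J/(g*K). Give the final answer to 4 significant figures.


Q = m * cp * dT
Q = 848 * 0.43 * 213
Q = 77670 J


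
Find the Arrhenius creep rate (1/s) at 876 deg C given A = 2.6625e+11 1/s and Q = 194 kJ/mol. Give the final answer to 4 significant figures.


rate = A * exp(-Q / (R*T))
T = 876 + 273.15 = 1149.15 K
rate = 2.6625e+11 * exp(-194e3 / (8.314 * 1149.15))
rate = 404.3 1/s


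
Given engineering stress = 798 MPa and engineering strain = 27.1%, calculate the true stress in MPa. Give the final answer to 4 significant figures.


sigma_true = sigma_eng * (1 + epsilon_eng)
sigma_true = 798 * (1 + 0.271)
sigma_true = 1014 MPa


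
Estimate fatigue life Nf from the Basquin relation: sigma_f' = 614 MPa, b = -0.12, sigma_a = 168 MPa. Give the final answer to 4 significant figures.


sigma_a = sigma_f' * (2*Nf)^b
2*Nf = (sigma_a / sigma_f')^(1/b)
2*Nf = (168 / 614)^(1/-0.12)
2*Nf = 49033.4
Nf = 24520 cycles


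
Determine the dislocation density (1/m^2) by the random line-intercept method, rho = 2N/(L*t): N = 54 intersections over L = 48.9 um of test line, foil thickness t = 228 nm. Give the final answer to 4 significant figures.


rho = 2N / (L * t)
L = 48.9 um = 4.89e-05 m, t = 228 nm = 2.28e-07 m
rho = 2 * 54 / (4.89e-05 * 2.28e-07)
rho = 9.687e+12 1/m^2


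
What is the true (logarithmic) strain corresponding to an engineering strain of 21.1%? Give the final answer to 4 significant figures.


epsilon_true = ln(1 + epsilon_eng)
epsilon_true = ln(1 + 0.211)
epsilon_true = 0.1914


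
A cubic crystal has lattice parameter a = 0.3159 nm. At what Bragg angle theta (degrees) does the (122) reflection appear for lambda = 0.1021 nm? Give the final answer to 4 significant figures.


d = a / sqrt(h^2+k^2+l^2)
d = 0.3159 / sqrt(9) = 0.1053 nm
lambda = 2*d*sin(theta)  =>  sin(theta) = lambda / (2*d)
sin(theta) = 0.1021 / (2 * 0.1053) = 0.484805
theta = 29 deg


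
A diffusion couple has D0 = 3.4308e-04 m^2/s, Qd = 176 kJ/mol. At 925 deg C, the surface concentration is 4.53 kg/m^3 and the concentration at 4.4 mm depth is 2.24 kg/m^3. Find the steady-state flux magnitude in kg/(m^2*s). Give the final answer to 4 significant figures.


Step 1: D = D0 * exp(-Qd/(R*T))
T = 925 + 273.15 = 1198.15 K
D = 3.4308e-04 * exp(-176e3 / (8.314 * 1198.15)) = 7.2813e-12 m^2/s
Step 2: J = D * (C1 - C2) / dx
J = 7.2813e-12 * (4.53 - 2.24) / 4.4e-03
J = 3.79e-09 kg/(m^2*s)


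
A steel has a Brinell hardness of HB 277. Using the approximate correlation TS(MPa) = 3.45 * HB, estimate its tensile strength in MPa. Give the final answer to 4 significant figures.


TS (MPa) = 3.45 * HB
TS = 3.45 * 277
TS = 955.7 MPa


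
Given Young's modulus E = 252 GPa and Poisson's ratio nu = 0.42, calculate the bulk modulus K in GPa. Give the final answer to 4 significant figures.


K = E / (3*(1-2*nu))
K = 252 / (3*(1-2*0.42))
K = 525 GPa


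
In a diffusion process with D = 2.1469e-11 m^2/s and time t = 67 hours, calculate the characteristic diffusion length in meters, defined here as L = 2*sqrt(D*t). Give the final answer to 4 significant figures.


t = 67 hr = 241200 s
Diffusion length = 2*sqrt(D*t)
= 2*sqrt(2.1469e-11 * 241200)
= 4.551e-03 m


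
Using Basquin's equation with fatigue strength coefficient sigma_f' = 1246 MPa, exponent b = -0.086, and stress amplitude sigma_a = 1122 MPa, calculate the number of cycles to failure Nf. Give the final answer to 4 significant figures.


sigma_a = sigma_f' * (2*Nf)^b
2*Nf = (sigma_a / sigma_f')^(1/b)
2*Nf = (1122 / 1246)^(1/-0.086)
2*Nf = 3.38347
Nf = 1.692 cycles


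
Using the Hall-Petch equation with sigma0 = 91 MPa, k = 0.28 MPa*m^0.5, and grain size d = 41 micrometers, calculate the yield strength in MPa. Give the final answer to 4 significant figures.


sigma_y = sigma0 + k / sqrt(d)
d = 41 um = 4.1e-05 m
sigma_y = 91 + 0.28 / sqrt(4.1e-05)
sigma_y = 134.7 MPa


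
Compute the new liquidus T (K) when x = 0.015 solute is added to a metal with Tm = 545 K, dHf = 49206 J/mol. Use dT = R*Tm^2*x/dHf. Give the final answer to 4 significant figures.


dT = R*Tm^2*x / dHf
dT = 8.314 * 545^2 * 0.015 / 49206
dT = 0.752794 K
T_new = 545 - 0.752794 = 544.2 K


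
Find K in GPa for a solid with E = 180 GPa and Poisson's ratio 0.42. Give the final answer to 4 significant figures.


K = E / (3*(1-2*nu))
K = 180 / (3*(1-2*0.42))
K = 375 GPa


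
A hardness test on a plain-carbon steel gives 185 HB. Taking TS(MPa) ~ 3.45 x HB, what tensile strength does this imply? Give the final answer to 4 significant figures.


TS (MPa) = 3.45 * HB
TS = 3.45 * 185
TS = 638.3 MPa


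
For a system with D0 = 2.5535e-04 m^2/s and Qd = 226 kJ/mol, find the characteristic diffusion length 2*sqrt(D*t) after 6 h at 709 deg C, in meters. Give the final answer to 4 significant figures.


Step 1: D = D0 * exp(-Qd/(R*T))
T = 982.15 K
D = 2.5535e-04 * exp(-226e3 / (8.314 * 982.15)) = 2.4385e-16 m^2/s
Step 2: L = 2*sqrt(D*t)
t = 6 h = 21600 s
L = 2*sqrt(2.4385e-16 * 21600) = 4.59e-06 m


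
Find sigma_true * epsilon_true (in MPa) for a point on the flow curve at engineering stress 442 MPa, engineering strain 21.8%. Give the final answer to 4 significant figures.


sigma_true = sigma_eng * (1 + epsilon_eng)
sigma_true = 442 * (1 + 0.218) = 538.356 MPa
epsilon_true = ln(1 + epsilon_eng)
epsilon_true = ln(1 + 0.218) = 0.19721
sigma_true * epsilon_true = 538.356 * 0.19721 = 106.2 MPa


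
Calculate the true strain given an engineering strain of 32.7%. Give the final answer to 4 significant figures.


epsilon_true = ln(1 + epsilon_eng)
epsilon_true = ln(1 + 0.327)
epsilon_true = 0.2829


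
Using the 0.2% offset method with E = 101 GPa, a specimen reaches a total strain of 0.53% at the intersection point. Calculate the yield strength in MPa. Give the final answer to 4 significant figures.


Offset strain = 0.002
Elastic strain at yield = total_strain - offset = 5.3e-03 - 0.002 = 3.3e-03
sigma_y = E * elastic_strain = 101000 * 3.3e-03
sigma_y = 333.3 MPa


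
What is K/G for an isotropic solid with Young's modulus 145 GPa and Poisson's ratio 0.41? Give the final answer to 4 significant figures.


G = E / (2*(1+nu))
G = 145 / (2*(1+0.41)) = 51.4184 GPa
K = E / (3*(1-2*nu))
K = 145 / (3*(1-2*0.41)) = 268.519 GPa
K/G = 268.519 / 51.4184 = 5.222


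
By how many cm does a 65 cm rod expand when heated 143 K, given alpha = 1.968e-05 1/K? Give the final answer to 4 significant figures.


dL = L0 * alpha * dT
dL = 65 * 1.968e-05 * 143
dL = 0.1829 cm


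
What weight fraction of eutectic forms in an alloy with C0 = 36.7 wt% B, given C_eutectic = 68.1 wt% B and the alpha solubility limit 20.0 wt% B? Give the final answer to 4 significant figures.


f_primary = (C_e - C0) / (C_e - C_alpha_max)
f_primary = (68.1 - 36.7) / (68.1 - 20.0)
f_primary = 0.652807
f_eutectic = 1 - 0.652807 = 0.3472


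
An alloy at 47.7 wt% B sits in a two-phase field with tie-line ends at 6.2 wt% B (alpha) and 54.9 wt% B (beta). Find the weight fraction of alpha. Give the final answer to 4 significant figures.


f_alpha = (C_beta - C0) / (C_beta - C_alpha)
f_alpha = (54.9 - 47.7) / (54.9 - 6.2)
f_alpha = 0.1478


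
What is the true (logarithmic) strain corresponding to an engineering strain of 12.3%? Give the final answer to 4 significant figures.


epsilon_true = ln(1 + epsilon_eng)
epsilon_true = ln(1 + 0.123)
epsilon_true = 0.116


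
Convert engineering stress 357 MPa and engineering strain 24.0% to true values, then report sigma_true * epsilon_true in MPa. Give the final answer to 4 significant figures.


sigma_true = sigma_eng * (1 + epsilon_eng)
sigma_true = 357 * (1 + 0.24) = 442.68 MPa
epsilon_true = ln(1 + epsilon_eng)
epsilon_true = ln(1 + 0.24) = 0.215111
sigma_true * epsilon_true = 442.68 * 0.215111 = 95.23 MPa


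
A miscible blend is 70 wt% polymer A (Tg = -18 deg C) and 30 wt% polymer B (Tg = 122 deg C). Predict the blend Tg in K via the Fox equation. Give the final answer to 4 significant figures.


1/Tg = w1/Tg1 + w2/Tg2 (in Kelvin)
Tg1 = 255.15 K, Tg2 = 395.15 K
1/Tg = 0.7/255.15 + 0.3/395.15
Tg = 285.5 K


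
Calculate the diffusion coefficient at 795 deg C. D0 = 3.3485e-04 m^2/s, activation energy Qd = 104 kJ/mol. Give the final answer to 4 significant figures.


D = D0 * exp(-Qd / (R*T))
T = 1068.15 K
D = 3.3485e-04 * exp(-104e3 / (8.314 * 1068.15))
D = 2.747e-09 m^2/s


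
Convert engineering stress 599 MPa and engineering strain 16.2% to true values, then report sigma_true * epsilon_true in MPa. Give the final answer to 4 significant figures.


sigma_true = sigma_eng * (1 + epsilon_eng)
sigma_true = 599 * (1 + 0.162) = 696.038 MPa
epsilon_true = ln(1 + epsilon_eng)
epsilon_true = ln(1 + 0.162) = 0.150143
sigma_true * epsilon_true = 696.038 * 0.150143 = 104.5 MPa


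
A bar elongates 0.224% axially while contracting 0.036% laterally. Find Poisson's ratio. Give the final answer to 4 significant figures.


nu = -epsilon_lat / epsilon_axial
Lateral strain is contraction (negative), so using magnitudes:
nu = 0.036 / 0.224
nu = 0.1607


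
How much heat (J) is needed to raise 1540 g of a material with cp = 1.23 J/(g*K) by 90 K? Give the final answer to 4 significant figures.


Q = m * cp * dT
Q = 1540 * 1.23 * 90
Q = 170500 J
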